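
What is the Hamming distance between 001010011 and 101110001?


Count differing positions: ^ . . ^ . . . ^ . = 3 differences

3


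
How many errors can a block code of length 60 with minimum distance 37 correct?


Correction capability = floor((d-1)/2) = floor((37-1)/2) = 18

18 errors


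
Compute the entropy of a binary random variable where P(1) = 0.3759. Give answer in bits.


H = -p*log2(p) - (1-p)*log2(1-p). -0.3759*log2(0.3759) = 0.530613; -0.6241*log2(0.6241) = 0.424482. H = 0.530613 + 0.424482 = 0.9551

0.9551 bits


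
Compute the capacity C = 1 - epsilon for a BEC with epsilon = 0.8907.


C = 1 - epsilon = 1 - 0.8907 = 0.1093

0.1093 bits


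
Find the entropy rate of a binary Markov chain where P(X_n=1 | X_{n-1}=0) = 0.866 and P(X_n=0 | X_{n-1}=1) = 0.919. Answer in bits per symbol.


Stationary distribution: pi_0 = p10/(p01+p10) = 0.5148, pi_1 = 0.4852. Entropy rate H' = pi_0*H(p01) + pi_1*H(p10) = 0.5148*0.5683 + 0.4852*0.4057 = 0.4894

0.4894 bits/symbol


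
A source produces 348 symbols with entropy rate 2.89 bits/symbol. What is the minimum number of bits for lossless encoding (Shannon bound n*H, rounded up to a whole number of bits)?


Minimum bits >= n * H = 348 * 2.89 = 1005.72, rounded up to a whole number of bits = 1006

1006 bits


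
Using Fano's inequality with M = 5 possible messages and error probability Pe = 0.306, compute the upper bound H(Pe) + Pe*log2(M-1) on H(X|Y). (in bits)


H(Pe) = -Pe*log2(Pe) - (1-Pe)*log2(1-Pe) = -0.306*log2(0.306) - 0.694*log2(0.694) = 0.522769 + 0.365733 = 0.8885. Pe*log2(M-1) = 0.306*log2(4) = 0.612000. Bound = H(Pe) + Pe*log2(M-1) = 0.522769 + 0.365733 + 0.612000 = 1.5005

1.5005 bits


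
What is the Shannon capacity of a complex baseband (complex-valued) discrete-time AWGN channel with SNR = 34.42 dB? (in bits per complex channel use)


SNR_linear = 10^(34.42/10) = 2766.9416; C = log2(1 + SNR_linear) = log2(1 + 2766.9416) = 11.4346

11.4346 bits/channel use


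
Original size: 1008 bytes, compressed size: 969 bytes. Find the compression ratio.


Ratio = original / compressed = 1008 / 969 = 1.0402

1.0402


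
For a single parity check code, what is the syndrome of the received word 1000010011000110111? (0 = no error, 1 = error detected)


Syndrome = XOR of all bits = 1 XOR 0 XOR 0 XOR 0 XOR 0 XOR 1 XOR 0 XOR 0 XOR 1 XOR 1 XOR 0 XOR 0 XOR 0 XOR 1 XOR 1 XOR 0 XOR 1 XOR 1 XOR 1 = 1

1


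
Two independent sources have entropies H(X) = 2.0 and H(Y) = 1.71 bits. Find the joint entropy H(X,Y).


For independent variables, H(X,Y) = H(X) + H(Y) = 2.0 + 1.71 = 3.71

3.71 bits


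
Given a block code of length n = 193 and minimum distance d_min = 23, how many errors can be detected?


Detection capability = d_min - 1 = 23 - 1 = 22

22 errors


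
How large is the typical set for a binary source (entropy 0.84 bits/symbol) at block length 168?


log2|A_typical| = nH = 168 * 0.84 = 141.12, so |A_typical| ~ 2^141.12 = 3.029e+42

3.029e+42


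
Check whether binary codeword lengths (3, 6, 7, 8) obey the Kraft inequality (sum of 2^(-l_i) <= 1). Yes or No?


Kraft sum = sum(2^(-l_i)) = 0.1523, need <= 1. Result: satisfied (a binary prefix-free code with these lengths exists)

Yes


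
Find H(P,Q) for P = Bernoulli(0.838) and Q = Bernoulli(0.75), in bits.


H(P,Q) = -p*log2(q) - (1-p)*log2(1-q). -0.838*log2(0.75) = 0.347801; -0.162*log2(0.25) = 0.324000. H(P,Q) = 0.347801 + 0.324000 = 0.6718

0.6718 bits


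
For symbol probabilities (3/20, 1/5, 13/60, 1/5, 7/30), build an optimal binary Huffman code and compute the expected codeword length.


Huffman construction (repeatedly merge the two least-probable nodes; each merge adds 1 bit to every symbol beneath it): 3/20 + 1/5 = 7/20; 1/5 + 13/60 = 5/12; 7/30 + 7/20 = 7/12; 5/12 + 7/12 = 1. Resulting codeword lengths (in the order the probabilities were given): (3, 3, 2, 2, 2). L_avg = sum(p_i * l_i) = 3/20*3 + 1/5*3 + 13/60*2 + 1/5*2 + 7/30*2 = 47/20 = 2.35

2.35 bits


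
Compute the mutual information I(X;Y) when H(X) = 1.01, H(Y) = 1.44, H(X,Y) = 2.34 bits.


I(X;Y) = H(X) + H(Y) - H(X,Y) = 1.01 + 1.44 - 2.34 = 0.11

0.11 bits


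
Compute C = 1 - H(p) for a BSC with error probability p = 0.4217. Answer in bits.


H(p) = -p*log2(p) - (1-p)*log2(1-p) = -0.4217*log2(0.4217) - 0.5783*log2(0.5783) = 0.525316 + 0.456921 = 0.9822. C = 1 - H(p) = 1 - 0.9822 = 0.0178

0.0178 bits


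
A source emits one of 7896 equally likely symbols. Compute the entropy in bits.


H = log2(n) = log2(7896) = 12.9469

12.9469 bits


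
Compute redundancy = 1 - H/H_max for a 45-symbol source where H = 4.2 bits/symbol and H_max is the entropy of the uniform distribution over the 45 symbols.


H_max = log2(K) = log2(45) = 5.4919 bits/symbol. Redundancy = 1 - H/H_max = 1 - 4.2/5.4919 = 1 - 0.7648 = 0.2352

0.2352


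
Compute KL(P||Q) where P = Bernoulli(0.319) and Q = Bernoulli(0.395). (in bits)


KL = p*log2(p/q) + (1-p)*log2((1-p)/(1-q)) = 0.319*log2(0.319/0.395) + 0.681*log2(0.681/0.605) = 0.0179

0.0179 bits


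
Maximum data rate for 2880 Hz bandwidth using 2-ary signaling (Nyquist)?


Rate = 2 * B * log2(M) = 2 * 2880 * 1.0 = 5760.0

5760.0 bps


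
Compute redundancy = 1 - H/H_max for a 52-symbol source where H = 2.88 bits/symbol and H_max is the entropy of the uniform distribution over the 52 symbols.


H_max = log2(K) = log2(52) = 5.7004 bits/symbol. Redundancy = 1 - H/H_max = 1 - 2.88/5.7004 = 1 - 0.5052 = 0.4948

0.4948


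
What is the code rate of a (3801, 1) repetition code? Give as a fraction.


Rate = k/n = 1/3801

1/3801


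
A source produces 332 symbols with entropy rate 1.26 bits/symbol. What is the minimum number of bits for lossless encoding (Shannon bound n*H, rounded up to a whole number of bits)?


Minimum bits >= n * H = 332 * 1.26 = 418.32, rounded up to a whole number of bits = 419

419 bits


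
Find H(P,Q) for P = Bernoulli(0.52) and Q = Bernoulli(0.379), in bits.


H(P,Q) = -p*log2(q) - (1-p)*log2(1-q). -0.52*log2(0.379) = 0.727860; -0.48*log2(0.621) = 0.329921. H(P,Q) = 0.727860 + 0.329921 = 1.0578

1.0578 bits


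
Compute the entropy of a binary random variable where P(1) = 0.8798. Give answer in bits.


H = -p*log2(p) - (1-p)*log2(1-p). -0.8798*log2(0.8798) = 0.162545; -0.1202*log2(0.1202) = 0.367390. H = 0.162545 + 0.367390 = 0.5299

0.5299 bits


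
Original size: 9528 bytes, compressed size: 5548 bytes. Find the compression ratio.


Ratio = original / compressed = 9528 / 5548 = 1.7174

1.7174


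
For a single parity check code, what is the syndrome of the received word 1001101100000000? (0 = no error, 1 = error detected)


Syndrome = XOR of all bits = 1 XOR 0 XOR 0 XOR 1 XOR 1 XOR 0 XOR 1 XOR 1 XOR 0 XOR 0 XOR 0 XOR 0 XOR 0 XOR 0 XOR 0 XOR 0 = 1

1


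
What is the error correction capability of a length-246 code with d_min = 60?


Correction capability = floor((d-1)/2) = floor((60-1)/2) = 29

29 errors


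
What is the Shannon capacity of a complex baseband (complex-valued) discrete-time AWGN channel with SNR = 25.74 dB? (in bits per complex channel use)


SNR_linear = 10^(25.74/10) = 374.973; C = log2(1 + SNR_linear) = log2(1 + 374.973) = 8.5545

8.5545 bits/channel use


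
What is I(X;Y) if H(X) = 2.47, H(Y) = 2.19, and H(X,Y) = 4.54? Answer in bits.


I(X;Y) = H(X) + H(Y) - H(X,Y) = 2.47 + 2.19 - 4.54 = 0.12

0.12 bits


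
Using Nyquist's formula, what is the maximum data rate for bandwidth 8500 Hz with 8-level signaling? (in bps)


Rate = 2 * B * log2(M) = 2 * 8500 * 3.0 = 51000.0

51000.0 bps


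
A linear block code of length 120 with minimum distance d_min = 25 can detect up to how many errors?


Detection capability = d_min - 1 = 25 - 1 = 24

24 errors


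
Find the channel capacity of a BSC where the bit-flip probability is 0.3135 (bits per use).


H(p) = -p*log2(p) - (1-p)*log2(1-p) = -0.3135*log2(0.3135) - 0.6865*log2(0.6865) = 0.524631 + 0.372542 = 0.8972. C = 1 - H(p) = 1 - 0.8972 = 0.1028

0.1028 bits


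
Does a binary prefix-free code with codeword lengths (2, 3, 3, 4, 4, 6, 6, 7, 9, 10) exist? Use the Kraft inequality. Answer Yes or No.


Kraft sum = sum(2^(-l_i)) = 0.667, need <= 1. Result: satisfied (a binary prefix-free code with these lengths exists)

Yes


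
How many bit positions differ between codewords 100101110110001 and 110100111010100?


Count differing positions: . ^ . . . ^ . . ^ ^ . . ^ . ^ = 6 differences

6


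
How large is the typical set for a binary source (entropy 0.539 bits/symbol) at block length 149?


log2|A_typical| = nH = 149 * 0.539 = 80.311, so |A_typical| ~ 2^80.311 = 1.500e+24

1.500e+24


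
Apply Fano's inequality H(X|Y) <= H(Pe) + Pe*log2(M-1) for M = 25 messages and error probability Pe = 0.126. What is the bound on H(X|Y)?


H(Pe) = -Pe*log2(Pe) - (1-Pe)*log2(1-Pe) = -0.126*log2(0.126) - 0.874*log2(0.874) = 0.376552 + 0.169814 = 0.5464. Pe*log2(M-1) = 0.126*log2(24) = 0.577705. Bound = H(Pe) + Pe*log2(M-1) = 0.376552 + 0.169814 + 0.577705 = 1.1241

1.1241 bits


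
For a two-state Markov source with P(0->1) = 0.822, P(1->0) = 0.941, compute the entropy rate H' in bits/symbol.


Stationary distribution: pi_0 = p10/(p01+p10) = 0.5337, pi_1 = 0.4663. Entropy rate H' = pi_0*H(p01) + pi_1*H(p10) = 0.5337*0.6757 + 0.4663*0.3235 = 0.5115

0.5115 bits/symbol


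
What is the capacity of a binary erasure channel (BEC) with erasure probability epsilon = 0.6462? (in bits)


C = 1 - epsilon = 1 - 0.6462 = 0.3538

0.3538 bits


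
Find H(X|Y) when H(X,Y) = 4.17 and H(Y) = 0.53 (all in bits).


H(X|Y) = H(X,Y) - H(Y) = 4.17 - 0.53 = 3.64

3.64 bits


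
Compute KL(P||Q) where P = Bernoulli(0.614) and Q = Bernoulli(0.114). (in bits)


KL = p*log2(p/q) + (1-p)*log2((1-p)/(1-q)) = 0.614*log2(0.614/0.114) + 0.386*log2(0.386/0.886) = 1.0288

1.0288 bits


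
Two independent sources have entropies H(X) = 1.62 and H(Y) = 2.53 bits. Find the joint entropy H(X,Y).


For independent variables, H(X,Y) = H(X) + H(Y) = 1.62 + 2.53 = 4.15

4.15 bits


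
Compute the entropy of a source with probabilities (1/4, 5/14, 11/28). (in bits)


H = -sum(p_i * log2(p_i)). Terms: -(1/4)*log2(1/4) = 0.500000; -(5/14)*log2(5/14) = 0.530510; -(11/28)*log2(11/28) = 0.529541. H = 0.500000 + 0.530510 + 0.529541 = 1.5601

1.5601 bits


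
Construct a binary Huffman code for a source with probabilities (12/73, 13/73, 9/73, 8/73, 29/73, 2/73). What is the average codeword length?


Huffman construction (repeatedly merge the two least-probable nodes; each merge adds 1 bit to every symbol beneath it): 2/73 + 8/73 = 10/73; 9/73 + 10/73 = 19/73; 12/73 + 13/73 = 25/73; 19/73 + 25/73 = 44/73; 29/73 + 44/73 = 1. Resulting codeword lengths (in the order the probabilities were given): (3, 3, 3, 4, 1, 4). L_avg = sum(p_i * l_i) = 12/73*3 + 13/73*3 + 9/73*3 + 8/73*4 + 29/73*1 + 2/73*4 = 171/73 = 2.3425

2.3425 bits


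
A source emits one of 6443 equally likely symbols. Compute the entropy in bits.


H = log2(n) = log2(6443) = 12.6535

12.6535 bits


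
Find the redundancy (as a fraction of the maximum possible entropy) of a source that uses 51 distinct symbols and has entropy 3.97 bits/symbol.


H_max = log2(K) = log2(51) = 5.6724 bits/symbol. Redundancy = 1 - H/H_max = 1 - 3.97/5.6724 = 1 - 0.6999 = 0.3001

0.3001


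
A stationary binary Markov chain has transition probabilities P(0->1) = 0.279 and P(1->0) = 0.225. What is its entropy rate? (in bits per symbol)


Stationary distribution: pi_0 = p10/(p01+p10) = 0.4464, pi_1 = 0.5536. Entropy rate H' = pi_0*H(p01) + pi_1*H(p10) = 0.4464*0.8541 + 0.5536*0.7692 = 0.8071

0.8071 bits/symbol


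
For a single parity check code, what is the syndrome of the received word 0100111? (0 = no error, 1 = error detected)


Syndrome = XOR of all bits = 0 XOR 1 XOR 0 XOR 0 XOR 1 XOR 1 XOR 1 = 0

0


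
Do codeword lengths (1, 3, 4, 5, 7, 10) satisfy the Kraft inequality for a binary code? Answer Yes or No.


Kraft sum = sum(2^(-l_i)) = 0.7275, need <= 1. Result: satisfied (a binary prefix-free code with these lengths exists)

Yes


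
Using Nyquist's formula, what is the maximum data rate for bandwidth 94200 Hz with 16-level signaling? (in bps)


Rate = 2 * B * log2(M) = 2 * 94200 * 4.0 = 753600.0

753600.0 bps


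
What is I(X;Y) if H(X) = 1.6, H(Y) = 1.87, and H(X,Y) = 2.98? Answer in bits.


I(X;Y) = H(X) + H(Y) - H(X,Y) = 1.6 + 1.87 - 2.98 = 0.49

0.49 bits


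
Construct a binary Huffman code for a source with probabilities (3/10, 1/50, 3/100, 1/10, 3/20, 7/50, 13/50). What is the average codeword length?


Huffman construction (repeatedly merge the two least-probable nodes; each merge adds 1 bit to every symbol beneath it): 1/50 + 3/100 = 1/20; 1/20 + 1/10 = 3/20; 7/50 + 3/20 = 29/100; 3/20 + 13/50 = 41/100; 29/100 + 3/10 = 59/100; 41/100 + 59/100 = 1. Resulting codeword lengths (in the order the probabilities were given): (2, 4, 4, 3, 3, 3, 2). L_avg = sum(p_i * l_i) = 3/10*2 + 1/50*4 + 3/100*4 + 1/10*3 + 3/20*3 + 7/50*3 + 13/50*2 = 249/100 = 2.49

2.49 bits


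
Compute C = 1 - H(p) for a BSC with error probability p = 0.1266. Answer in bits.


H(p) = -p*log2(p) - (1-p)*log2(1-p) = -0.1266*log2(0.1266) - 0.8734*log2(0.8734) = 0.377477 + 0.170562 = 0.548. C = 1 - H(p) = 1 - 0.548 = 0.452

0.452 bits


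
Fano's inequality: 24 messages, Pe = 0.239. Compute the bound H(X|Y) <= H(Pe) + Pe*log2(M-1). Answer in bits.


H(Pe) = -Pe*log2(Pe) - (1-Pe)*log2(1-Pe) = -0.239*log2(0.239) - 0.761*log2(0.761) = 0.493515 + 0.299858 = 0.7934. Pe*log2(M-1) = 0.239*log2(23) = 1.081131. Bound = H(Pe) + Pe*log2(M-1) = 0.493515 + 0.299858 + 1.081131 = 1.8745

1.8745 bits


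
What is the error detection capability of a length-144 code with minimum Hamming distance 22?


Detection capability = d_min - 1 = 22 - 1 = 21

21 errors


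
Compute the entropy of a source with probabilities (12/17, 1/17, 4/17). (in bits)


H = -sum(p_i * log2(p_i)). Terms: -(12/17)*log2(12/17) = 0.354706; -(1/17)*log2(1/17) = 0.240439; -(4/17)*log2(4/17) = 0.491168. H = 0.354706 + 0.240439 + 0.491168 = 1.0863

1.0863 bits


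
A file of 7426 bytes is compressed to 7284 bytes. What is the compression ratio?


Ratio = original / compressed = 7426 / 7284 = 1.0195

1.0195


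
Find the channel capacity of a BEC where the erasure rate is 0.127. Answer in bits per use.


C = 1 - epsilon = 1 - 0.127 = 0.873

0.873 bits


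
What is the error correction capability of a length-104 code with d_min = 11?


Correction capability = floor((d-1)/2) = floor((11-1)/2) = 5

5 errors


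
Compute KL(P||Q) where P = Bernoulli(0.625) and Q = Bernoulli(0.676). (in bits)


KL = p*log2(p/q) + (1-p)*log2((1-p)/(1-q)) = 0.625*log2(0.625/0.676) + 0.375*log2(0.375/0.324) = 0.0084

0.0084 bits


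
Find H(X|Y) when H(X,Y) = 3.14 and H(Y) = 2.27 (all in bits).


H(X|Y) = H(X,Y) - H(Y) = 3.14 - 2.27 = 0.87

0.87 bits


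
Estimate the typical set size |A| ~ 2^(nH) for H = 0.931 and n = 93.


log2|A_typical| = nH = 93 * 0.931 = 86.583, so |A_typical| ~ 2^86.583 = 1.159e+26

1.159e+26


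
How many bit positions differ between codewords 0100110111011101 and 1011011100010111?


Count differing positions: ^ ^ ^ ^ ^ . ^ . ^ ^ . . ^ . ^ . = 10 differences

10


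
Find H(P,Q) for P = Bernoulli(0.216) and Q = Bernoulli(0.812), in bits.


H(P,Q) = -p*log2(q) - (1-p)*log2(1-q). -0.216*log2(0.812) = 0.064897; -0.784*log2(0.188) = 1.890377. H(P,Q) = 0.064897 + 1.890377 = 1.9553

1.9553 bits


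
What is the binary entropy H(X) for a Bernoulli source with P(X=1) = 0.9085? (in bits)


H = -p*log2(p) - (1-p)*log2(1-p). -0.9085*log2(0.9085) = 0.125774; -0.0915*log2(0.0915) = 0.315683. H = 0.125774 + 0.315683 = 0.4415

0.4415 bits


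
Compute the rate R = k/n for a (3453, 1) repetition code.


Rate = k/n = 1/3453

1/3453


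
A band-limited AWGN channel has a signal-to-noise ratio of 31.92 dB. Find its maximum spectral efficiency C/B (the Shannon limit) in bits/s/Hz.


SNR_linear = 10^(31.92/10) = 1555.9656; C/B = log2(1 + SNR_linear) = log2(1 + 1555.9656) = 10.6045

10.6045 bits/s/Hz


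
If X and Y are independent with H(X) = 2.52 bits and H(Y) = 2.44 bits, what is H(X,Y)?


For independent variables, H(X,Y) = H(X) + H(Y) = 2.52 + 2.44 = 4.96

4.96 bits


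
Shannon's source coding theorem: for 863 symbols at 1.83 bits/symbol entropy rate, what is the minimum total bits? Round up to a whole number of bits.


Minimum bits >= n * H = 863 * 1.83 = 1579.29, rounded up to a whole number of bits = 1580

1580 bits


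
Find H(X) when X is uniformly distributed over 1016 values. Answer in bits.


H = log2(n) = log2(1016) = 9.9887

9.9887 bits


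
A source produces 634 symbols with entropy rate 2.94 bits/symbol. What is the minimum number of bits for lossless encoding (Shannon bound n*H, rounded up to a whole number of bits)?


Minimum bits >= n * H = 634 * 2.94 = 1863.96, rounded up to a whole number of bits = 1864

1864 bits


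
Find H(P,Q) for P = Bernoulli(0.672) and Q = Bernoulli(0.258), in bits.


H(P,Q) = -p*log2(q) - (1-p)*log2(1-q). -0.672*log2(0.258) = 1.313462; -0.328*log2(0.742) = 0.141207. H(P,Q) = 1.313462 + 0.141207 = 1.4547

1.4547 bits


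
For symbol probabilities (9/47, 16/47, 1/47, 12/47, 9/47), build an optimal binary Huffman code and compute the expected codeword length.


Huffman construction (repeatedly merge the two least-probable nodes; each merge adds 1 bit to every symbol beneath it): 1/47 + 9/47 = 10/47; 9/47 + 10/47 = 19/47; 12/47 + 16/47 = 28/47; 19/47 + 28/47 = 1. Resulting codeword lengths (in the order the probabilities were given): (3, 2, 3, 2, 2). L_avg = sum(p_i * l_i) = 9/47*3 + 16/47*2 + 1/47*3 + 12/47*2 + 9/47*2 = 104/47 = 2.2128

2.2128 bits


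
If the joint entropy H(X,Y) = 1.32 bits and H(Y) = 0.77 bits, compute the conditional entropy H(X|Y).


H(X|Y) = H(X,Y) - H(Y) = 1.32 - 0.77 = 0.55

0.55 bits


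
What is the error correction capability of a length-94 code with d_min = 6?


Correction capability = floor((d-1)/2) = floor((6-1)/2) = 2

2 errors


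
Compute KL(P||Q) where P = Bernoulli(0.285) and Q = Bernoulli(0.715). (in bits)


KL = p*log2(p/q) + (1-p)*log2((1-p)/(1-q)) = 0.285*log2(0.285/0.715) + 0.715*log2(0.715/0.285) = 0.5706

0.5706 bits


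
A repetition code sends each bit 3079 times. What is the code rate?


Rate = k/n = 1/3079

1/3079


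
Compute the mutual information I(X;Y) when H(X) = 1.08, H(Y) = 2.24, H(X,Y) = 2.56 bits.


I(X;Y) = H(X) + H(Y) - H(X,Y) = 1.08 + 2.24 - 2.56 = 0.76

0.76 bits


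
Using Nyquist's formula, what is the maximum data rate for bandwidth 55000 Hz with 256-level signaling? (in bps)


Rate = 2 * B * log2(M) = 2 * 55000 * 8.0 = 880000.0

880000.0 bps


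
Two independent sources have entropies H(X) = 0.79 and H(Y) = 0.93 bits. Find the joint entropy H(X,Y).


For independent variables, H(X,Y) = H(X) + H(Y) = 0.79 + 0.93 = 1.72

1.72 bits


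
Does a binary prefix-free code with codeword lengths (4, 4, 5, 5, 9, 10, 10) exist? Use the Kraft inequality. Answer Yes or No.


Kraft sum = sum(2^(-l_i)) = 0.1914, need <= 1. Result: satisfied (a binary prefix-free code with these lengths exists)

Yes


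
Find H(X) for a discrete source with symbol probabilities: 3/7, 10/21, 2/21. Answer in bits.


H = -sum(p_i * log2(p_i)). Terms: -(3/7)*log2(3/7) = 0.523882; -(10/21)*log2(10/21) = 0.509709; -(2/21)*log2(2/21) = 0.323078. H = 0.523882 + 0.509709 + 0.323078 = 1.3567

1.3567 bits


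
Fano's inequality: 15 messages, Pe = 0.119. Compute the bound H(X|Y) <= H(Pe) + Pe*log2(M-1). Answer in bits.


H(Pe) = -Pe*log2(Pe) - (1-Pe)*log2(1-Pe) = -0.119*log2(0.119) - 0.881*log2(0.881) = 0.365445 + 0.161035 = 0.5265. Pe*log2(M-1) = 0.119*log2(14) = 0.453075. Bound = H(Pe) + Pe*log2(M-1) = 0.365445 + 0.161035 + 0.453075 = 0.9796

0.9796 bits


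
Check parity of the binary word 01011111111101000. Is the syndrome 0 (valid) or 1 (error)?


Syndrome = XOR of all bits = 0 XOR 1 XOR 0 XOR 1 XOR 1 XOR 1 XOR 1 XOR 1 XOR 1 XOR 1 XOR 1 XOR 1 XOR 0 XOR 1 XOR 0 XOR 0 XOR 0 = 1

1


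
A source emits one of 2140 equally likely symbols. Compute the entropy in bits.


H = log2(n) = log2(2140) = 11.0634

11.0634 bits


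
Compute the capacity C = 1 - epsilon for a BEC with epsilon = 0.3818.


C = 1 - epsilon = 1 - 0.3818 = 0.6182

0.6182 bits


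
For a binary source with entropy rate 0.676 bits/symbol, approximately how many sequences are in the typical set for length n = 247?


log2|A_typical| = nH = 247 * 0.676 = 166.972, so |A_typical| ~ 2^166.972 = 1.835e+50

1.835e+50


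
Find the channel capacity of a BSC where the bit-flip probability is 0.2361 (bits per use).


H(p) = -p*log2(p) - (1-p)*log2(1-p) = -0.2361*log2(0.2361) - 0.7639*log2(0.7639) = 0.491685 + 0.296809 = 0.7885. C = 1 - H(p) = 1 - 0.7885 = 0.2115

0.2115 bits


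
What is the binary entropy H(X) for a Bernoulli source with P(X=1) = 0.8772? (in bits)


H = -p*log2(p) - (1-p)*log2(1-p). -0.8772*log2(0.8772) = 0.165810; -0.1228*log2(0.1228) = 0.371546. H = 0.165810 + 0.371546 = 0.5374

0.5374 bits


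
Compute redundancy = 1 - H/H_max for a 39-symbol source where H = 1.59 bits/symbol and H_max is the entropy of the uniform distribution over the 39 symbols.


H_max = log2(K) = log2(39) = 5.2854 bits/symbol. Redundancy = 1 - H/H_max = 1 - 1.59/5.2854 = 1 - 0.3008 = 0.6992

0.6992


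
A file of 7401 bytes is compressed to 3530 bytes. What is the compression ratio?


Ratio = original / compressed = 7401 / 3530 = 2.0966

2.0966


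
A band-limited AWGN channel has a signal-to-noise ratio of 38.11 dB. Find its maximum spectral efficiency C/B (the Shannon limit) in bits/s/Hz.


SNR_linear = 10^(38.11/10) = 6471.4262; C/B = log2(1 + SNR_linear) = log2(1 + 6471.4262) = 12.6601

12.6601 bits/s/Hz


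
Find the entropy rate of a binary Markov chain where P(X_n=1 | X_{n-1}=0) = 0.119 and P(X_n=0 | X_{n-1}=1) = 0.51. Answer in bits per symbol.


Stationary distribution: pi_0 = p10/(p01+p10) = 0.8108, pi_1 = 0.1892. Entropy rate H' = pi_0*H(p01) + pi_1*H(p10) = 0.8108*0.5265 + 0.1892*0.9997 = 0.616

0.616 bits/symbol


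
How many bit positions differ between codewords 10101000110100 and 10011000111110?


Count differing positions: . . ^ ^ . . . . . . ^ . ^ . = 4 differences

4


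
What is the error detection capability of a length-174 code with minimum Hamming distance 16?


Detection capability = d_min - 1 = 16 - 1 = 15

15 errors


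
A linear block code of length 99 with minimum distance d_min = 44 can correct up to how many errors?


Correction capability = floor((d-1)/2) = floor((44-1)/2) = 21

21 errors


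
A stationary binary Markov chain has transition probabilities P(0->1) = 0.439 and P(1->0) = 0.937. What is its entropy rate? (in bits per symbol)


Stationary distribution: pi_0 = p10/(p01+p10) = 0.681, pi_1 = 0.319. Entropy rate H' = pi_0*H(p01) + pi_1*H(p10) = 0.681*0.9892 + 0.319*0.3392 = 0.7819

0.7819 bits/symbol


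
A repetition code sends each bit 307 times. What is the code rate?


Rate = k/n = 1/307

1/307


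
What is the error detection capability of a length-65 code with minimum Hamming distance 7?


Detection capability = d_min - 1 = 7 - 1 = 6

6 errors


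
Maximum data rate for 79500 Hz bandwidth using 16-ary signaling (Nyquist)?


Rate = 2 * B * log2(M) = 2 * 79500 * 4.0 = 636000.0

636000.0 bps


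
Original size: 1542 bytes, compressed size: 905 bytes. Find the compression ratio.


Ratio = original / compressed = 1542 / 905 = 1.7039

1.7039


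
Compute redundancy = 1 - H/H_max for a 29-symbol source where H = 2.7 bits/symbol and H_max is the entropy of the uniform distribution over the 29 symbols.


H_max = log2(K) = log2(29) = 4.858 bits/symbol. Redundancy = 1 - H/H_max = 1 - 2.7/4.858 = 1 - 0.5558 = 0.4442

0.4442


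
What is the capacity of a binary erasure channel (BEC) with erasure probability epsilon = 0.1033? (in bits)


C = 1 - epsilon = 1 - 0.1033 = 0.8967

0.8967 bits


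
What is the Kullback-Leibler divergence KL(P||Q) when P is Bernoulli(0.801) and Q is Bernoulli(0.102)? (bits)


KL = p*log2(p/q) + (1-p)*log2((1-p)/(1-q)) = 0.801*log2(0.801/0.102) + 0.199*log2(0.199/0.898) = 1.9489

1.9489 bits


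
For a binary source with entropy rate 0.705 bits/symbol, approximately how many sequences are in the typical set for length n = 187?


log2|A_typical| = nH = 187 * 0.705 = 131.835, so |A_typical| ~ 2^131.835 = 4.856e+39

4.856e+39


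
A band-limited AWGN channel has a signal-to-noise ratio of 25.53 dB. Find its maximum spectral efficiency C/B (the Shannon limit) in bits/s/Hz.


SNR_linear = 10^(25.53/10) = 357.2728; C/B = log2(1 + SNR_linear) = log2(1 + 357.2728) = 8.4849

8.4849 bits/s/Hz


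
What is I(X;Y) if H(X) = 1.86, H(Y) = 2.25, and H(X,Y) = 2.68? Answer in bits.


I(X;Y) = H(X) + H(Y) - H(X,Y) = 1.86 + 2.25 - 2.68 = 1.43

1.43 bits


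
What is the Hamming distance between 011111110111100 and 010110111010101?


Count differing positions: . . ^ . . ^ . . ^ ^ . ^ . . ^ = 6 differences

6


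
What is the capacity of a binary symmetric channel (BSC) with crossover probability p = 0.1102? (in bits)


H(p) = -p*log2(p) - (1-p)*log2(1-p) = -0.1102*log2(0.1102) - 0.8898*log2(0.8898) = 0.350635 + 0.149884 = 0.5005. C = 1 - H(p) = 1 - 0.5005 = 0.4995

0.4995 bits


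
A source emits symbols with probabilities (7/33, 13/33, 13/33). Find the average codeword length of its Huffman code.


Huffman construction (repeatedly merge the two least-probable nodes; each merge adds 1 bit to every symbol beneath it): 7/33 + 13/33 = 20/33; 13/33 + 20/33 = 1. Resulting codeword lengths (in the order the probabilities were given): (2, 2, 1). L_avg = sum(p_i * l_i) = 7/33*2 + 13/33*2 + 13/33*1 = 53/33 = 1.6061

1.6061 bits


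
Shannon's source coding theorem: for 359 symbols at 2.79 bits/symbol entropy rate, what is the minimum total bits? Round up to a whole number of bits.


Minimum bits >= n * H = 359 * 2.79 = 1001.61, rounded up to a whole number of bits = 1002

1002 bits


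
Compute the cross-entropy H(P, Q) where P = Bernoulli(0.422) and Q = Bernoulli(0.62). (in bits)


H(P,Q) = -p*log2(q) - (1-p)*log2(1-q). -0.422*log2(0.62) = 0.291036; -0.578*log2(0.38) = 0.806847. H(P,Q) = 0.291036 + 0.806847 = 1.0979

1.0979 bits


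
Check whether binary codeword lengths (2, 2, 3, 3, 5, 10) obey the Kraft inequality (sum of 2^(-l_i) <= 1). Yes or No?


Kraft sum = sum(2^(-l_i)) = 0.7822, need <= 1. Result: satisfied (a binary prefix-free code with these lengths exists)

Yes


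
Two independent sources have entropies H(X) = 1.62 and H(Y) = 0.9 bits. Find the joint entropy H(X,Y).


For independent variables, H(X,Y) = H(X) + H(Y) = 1.62 + 0.9 = 2.52

2.52 bits


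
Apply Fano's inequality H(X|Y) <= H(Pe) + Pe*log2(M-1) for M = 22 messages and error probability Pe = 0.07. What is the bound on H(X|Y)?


H(Pe) = -Pe*log2(Pe) - (1-Pe)*log2(1-Pe) = -0.07*log2(0.07) - 0.93*log2(0.93) = 0.268555 + 0.097369 = 0.3659. Pe*log2(M-1) = 0.07*log2(21) = 0.307462. Bound = H(Pe) + Pe*log2(M-1) = 0.268555 + 0.097369 + 0.307462 = 0.6734

0.6734 bits


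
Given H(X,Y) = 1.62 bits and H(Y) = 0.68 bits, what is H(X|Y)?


H(X|Y) = H(X,Y) - H(Y) = 1.62 - 0.68 = 0.94

0.94 bits


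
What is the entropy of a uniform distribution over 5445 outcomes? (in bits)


H = log2(n) = log2(5445) = 12.4107

12.4107 bits


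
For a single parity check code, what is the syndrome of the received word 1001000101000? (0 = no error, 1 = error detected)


Syndrome = XOR of all bits = 1 XOR 0 XOR 0 XOR 1 XOR 0 XOR 0 XOR 0 XOR 1 XOR 0 XOR 1 XOR 0 XOR 0 XOR 0 = 0

0


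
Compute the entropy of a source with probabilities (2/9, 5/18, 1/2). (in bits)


H = -sum(p_i * log2(p_i)). Terms: -(2/9)*log2(2/9) = 0.482206; -(5/18)*log2(5/18) = 0.513332; -(1/2)*log2(1/2) = 0.500000. H = 0.482206 + 0.513332 + 0.500000 = 1.4955

1.4955 bits


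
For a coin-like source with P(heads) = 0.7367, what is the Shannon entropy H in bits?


H = -p*log2(p) - (1-p)*log2(1-p). -0.7367*log2(0.7367) = 0.324775; -0.2633*log2(0.2633) = 0.506911. H = 0.324775 + 0.506911 = 0.8317

0.8317 bits


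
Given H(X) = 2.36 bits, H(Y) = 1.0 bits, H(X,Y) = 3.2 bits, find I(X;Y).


I(X;Y) = H(X) + H(Y) - H(X,Y) = 2.36 + 1.0 - 3.2 = 0.16

0.16 bits


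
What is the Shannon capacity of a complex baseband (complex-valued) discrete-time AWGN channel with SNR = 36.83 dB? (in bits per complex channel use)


SNR_linear = 10^(36.83/10) = 4819.478; C = log2(1 + SNR_linear) = log2(1 + 4819.478) = 12.235

12.235 bits/channel use


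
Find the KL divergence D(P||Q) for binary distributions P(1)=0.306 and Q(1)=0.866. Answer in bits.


KL = p*log2(p/q) + (1-p)*log2((1-p)/(1-q)) = 0.306*log2(0.306/0.866) + 0.694*log2(0.694/0.134) = 1.1874

1.1874 bits


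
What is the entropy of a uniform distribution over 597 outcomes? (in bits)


H = log2(n) = log2(597) = 9.2216

9.2216 bits


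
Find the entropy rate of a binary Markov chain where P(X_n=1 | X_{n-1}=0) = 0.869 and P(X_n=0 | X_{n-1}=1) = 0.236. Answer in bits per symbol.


Stationary distribution: pi_0 = p10/(p01+p10) = 0.2136, pi_1 = 0.7864. Entropy rate H' = pi_0*H(p01) + pi_1*H(p10) = 0.2136*0.5602 + 0.7864*0.7883 = 0.7396

0.7396 bits/symbol


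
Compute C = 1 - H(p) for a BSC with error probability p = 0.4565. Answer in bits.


H(p) = -p*log2(p) - (1-p)*log2(1-p) = -0.4565*log2(0.4565) - 0.5435*log2(0.5435) = 0.516444 + 0.478089 = 0.9945. C = 1 - H(p) = 1 - 0.9945 = 0.0055

0.0055 bits


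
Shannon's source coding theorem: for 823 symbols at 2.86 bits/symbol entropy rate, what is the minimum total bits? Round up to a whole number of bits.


Minimum bits >= n * H = 823 * 2.86 = 2353.78, rounded up to a whole number of bits = 2354

2354 bits


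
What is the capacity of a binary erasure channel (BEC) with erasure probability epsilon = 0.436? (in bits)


C = 1 - epsilon = 1 - 0.436 = 0.564

0.564 bits


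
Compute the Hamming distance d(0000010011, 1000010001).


Count differing positions: ^ . . . . . . . ^ . = 2 differences

2


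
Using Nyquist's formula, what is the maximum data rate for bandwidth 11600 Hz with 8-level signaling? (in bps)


Rate = 2 * B * log2(M) = 2 * 11600 * 3.0 = 69600.0

69600.0 bps


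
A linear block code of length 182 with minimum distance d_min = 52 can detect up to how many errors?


Detection capability = d_min - 1 = 52 - 1 = 51

51 errors


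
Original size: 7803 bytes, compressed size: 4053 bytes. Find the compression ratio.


Ratio = original / compressed = 7803 / 4053 = 1.9252

1.9252


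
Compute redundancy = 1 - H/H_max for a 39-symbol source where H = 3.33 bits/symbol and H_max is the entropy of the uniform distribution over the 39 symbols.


H_max = log2(K) = log2(39) = 5.2854 bits/symbol. Redundancy = 1 - H/H_max = 1 - 3.33/5.2854 = 1 - 0.63 = 0.37

0.37


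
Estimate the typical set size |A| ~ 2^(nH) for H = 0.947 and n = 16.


log2|A_typical| = nH = 16 * 0.947 = 15.152, so |A_typical| ~ 2^15.152 = 3.641e+04

3.641e+04


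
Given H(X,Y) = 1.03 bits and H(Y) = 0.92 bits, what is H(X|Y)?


H(X|Y) = H(X,Y) - H(Y) = 1.03 - 0.92 = 0.11

0.11 bits


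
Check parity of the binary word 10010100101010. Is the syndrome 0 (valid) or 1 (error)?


Syndrome = XOR of all bits = 1 XOR 0 XOR 0 XOR 1 XOR 0 XOR 1 XOR 0 XOR 0 XOR 1 XOR 0 XOR 1 XOR 0 XOR 1 XOR 0 = 0

0


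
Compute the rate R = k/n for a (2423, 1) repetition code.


Rate = k/n = 1/2423

1/2423


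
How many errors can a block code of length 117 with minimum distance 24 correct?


Correction capability = floor((d-1)/2) = floor((24-1)/2) = 11

11 errors


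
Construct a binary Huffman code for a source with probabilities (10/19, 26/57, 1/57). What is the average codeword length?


Huffman construction (repeatedly merge the two least-probable nodes; each merge adds 1 bit to every symbol beneath it): 1/57 + 26/57 = 9/19; 9/19 + 10/19 = 1. Resulting codeword lengths (in the order the probabilities were given): (1, 2, 2). L_avg = sum(p_i * l_i) = 10/19*1 + 26/57*2 + 1/57*2 = 28/19 = 1.4737

1.4737 bits


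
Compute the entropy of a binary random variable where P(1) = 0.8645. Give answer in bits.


H = -p*log2(p) - (1-p)*log2(1-p). -0.8645*log2(0.8645) = 0.181599; -0.1355*log2(0.1355) = 0.390733. H = 0.181599 + 0.390733 = 0.5723

0.5723 bits


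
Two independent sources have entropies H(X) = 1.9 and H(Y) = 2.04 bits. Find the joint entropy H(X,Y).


For independent variables, H(X,Y) = H(X) + H(Y) = 1.9 + 2.04 = 3.94

3.94 bits


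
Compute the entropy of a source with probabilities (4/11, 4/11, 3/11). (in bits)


H = -sum(p_i * log2(p_i)). Terms: -(4/11)*log2(4/11) = 0.530702; -(4/11)*log2(4/11) = 0.530702; -(3/11)*log2(3/11) = 0.511219. H = 0.530702 + 0.530702 + 0.511219 = 1.5726

1.5726 bits


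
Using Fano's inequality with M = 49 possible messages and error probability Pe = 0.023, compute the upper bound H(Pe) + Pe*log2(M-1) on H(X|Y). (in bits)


H(Pe) = -Pe*log2(Pe) - (1-Pe)*log2(1-Pe) = -0.023*log2(0.023) - 0.977*log2(0.977) = 0.125171 + 0.032797 = 0.158. Pe*log2(M-1) = 0.023*log2(48) = 0.128454. Bound = H(Pe) + Pe*log2(M-1) = 0.125171 + 0.032797 + 0.128454 = 0.2864

0.2864 bits


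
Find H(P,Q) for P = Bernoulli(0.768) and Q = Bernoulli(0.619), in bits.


H(P,Q) = -p*log2(q) - (1-p)*log2(1-q). -0.768*log2(0.619) = 0.531447; -0.232*log2(0.381) = 0.322976. H(P,Q) = 0.531447 + 0.322976 = 0.8544

0.8544 bits


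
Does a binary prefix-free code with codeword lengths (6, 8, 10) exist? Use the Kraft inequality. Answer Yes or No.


Kraft sum = sum(2^(-l_i)) = 0.0205, need <= 1. Result: satisfied (a binary prefix-free code with these lengths exists)

Yes


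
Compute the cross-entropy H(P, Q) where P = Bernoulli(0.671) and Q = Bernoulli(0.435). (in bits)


H(P,Q) = -p*log2(q) - (1-p)*log2(1-q). -0.671*log2(0.435) = 0.805812; -0.329*log2(0.565) = 0.270990. H(P,Q) = 0.805812 + 0.270990 = 1.0768

1.0768 bits


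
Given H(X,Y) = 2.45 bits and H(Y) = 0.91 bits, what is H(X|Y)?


H(X|Y) = H(X,Y) - H(Y) = 2.45 - 0.91 = 1.54

1.54 bits


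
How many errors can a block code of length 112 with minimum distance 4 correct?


Correction capability = floor((d-1)/2) = floor((4-1)/2) = 1

1 errors


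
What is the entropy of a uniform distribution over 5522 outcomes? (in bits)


H = log2(n) = log2(5522) = 12.431

12.431 bits


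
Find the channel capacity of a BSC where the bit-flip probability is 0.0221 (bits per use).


H(p) = -p*log2(p) - (1-p)*log2(1-p) = -0.0221*log2(0.0221) - 0.9779*log2(0.9779) = 0.121546 + 0.031529 = 0.1531. C = 1 - H(p) = 1 - 0.1531 = 0.8469

0.8469 bits


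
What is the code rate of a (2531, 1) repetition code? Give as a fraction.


Rate = k/n = 1/2531

1/2531


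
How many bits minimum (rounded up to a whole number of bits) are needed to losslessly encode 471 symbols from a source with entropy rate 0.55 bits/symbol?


Minimum bits >= n * H = 471 * 0.55 = 259.05, rounded up to a whole number of bits = 260

260 bits


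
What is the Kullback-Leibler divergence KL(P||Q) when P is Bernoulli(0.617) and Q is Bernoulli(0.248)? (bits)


KL = p*log2(p/q) + (1-p)*log2((1-p)/(1-q)) = 0.617*log2(0.617/0.248) + 0.383*log2(0.383/0.752) = 0.4385

0.4385 bits


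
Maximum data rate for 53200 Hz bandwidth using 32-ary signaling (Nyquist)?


Rate = 2 * B * log2(M) = 2 * 53200 * 5.0 = 532000.0

532000.0 bps


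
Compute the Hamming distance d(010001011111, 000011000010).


Count differing positions: . ^ . . ^ . . ^ ^ ^ . ^ = 6 differences

6


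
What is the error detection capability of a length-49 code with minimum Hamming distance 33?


Detection capability = d_min - 1 = 33 - 1 = 32

32 errors


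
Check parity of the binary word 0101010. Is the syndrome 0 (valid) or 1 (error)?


Syndrome = XOR of all bits = 0 XOR 1 XOR 0 XOR 1 XOR 0 XOR 1 XOR 0 = 1

1


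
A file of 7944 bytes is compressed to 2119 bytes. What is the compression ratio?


Ratio = original / compressed = 7944 / 2119 = 3.7489

3.7489


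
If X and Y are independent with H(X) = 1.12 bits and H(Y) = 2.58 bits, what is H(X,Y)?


For independent variables, H(X,Y) = H(X) + H(Y) = 1.12 + 2.58 = 3.7

3.7 bits


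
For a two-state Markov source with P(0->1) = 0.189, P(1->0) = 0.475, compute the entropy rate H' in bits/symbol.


Stationary distribution: pi_0 = p10/(p01+p10) = 0.7154, pi_1 = 0.2846. Entropy rate H' = pi_0*H(p01) + pi_1*H(p10) = 0.7154*0.6994 + 0.2846*0.9982 = 0.7844

0.7844 bits/symbol


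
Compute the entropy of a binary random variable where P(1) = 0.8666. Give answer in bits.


H = -p*log2(p) - (1-p)*log2(1-p). -0.8666*log2(0.8666) = 0.179007; -0.1334*log2(0.1334) = 0.387683. H = 0.179007 + 0.387683 = 0.5667

0.5667 bits


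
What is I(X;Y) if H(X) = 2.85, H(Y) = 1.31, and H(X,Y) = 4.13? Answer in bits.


I(X;Y) = H(X) + H(Y) - H(X,Y) = 2.85 + 1.31 - 4.13 = 0.03

0.03 bits


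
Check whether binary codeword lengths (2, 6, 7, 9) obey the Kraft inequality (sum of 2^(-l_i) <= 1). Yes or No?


Kraft sum = sum(2^(-l_i)) = 0.2754, need <= 1. Result: satisfied (a binary prefix-free code with these lengths exists)

Yes


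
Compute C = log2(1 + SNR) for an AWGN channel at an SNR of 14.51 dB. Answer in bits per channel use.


SNR_linear = 10^(14.51/10) = 28.2488; C = log2(1 + SNR_linear) = log2(1 + 28.2488) = 4.8703

4.8703 bits/channel use


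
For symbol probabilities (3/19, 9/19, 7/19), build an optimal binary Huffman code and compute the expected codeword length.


Huffman construction (repeatedly merge the two least-probable nodes; each merge adds 1 bit to every symbol beneath it): 3/19 + 7/19 = 10/19; 9/19 + 10/19 = 1. Resulting codeword lengths (in the order the probabilities were given): (2, 1, 2). L_avg = sum(p_i * l_i) = 3/19*2 + 9/19*1 + 7/19*2 = 29/19 = 1.5263

1.5263 bits


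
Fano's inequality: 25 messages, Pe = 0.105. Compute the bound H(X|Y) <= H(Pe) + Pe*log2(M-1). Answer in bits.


H(Pe) = -Pe*log2(Pe) - (1-Pe)*log2(1-Pe) = -0.105*log2(0.105) - 0.895*log2(0.895) = 0.341412 + 0.143236 = 0.4846. Pe*log2(M-1) = 0.105*log2(24) = 0.481421. Bound = H(Pe) + Pe*log2(M-1) = 0.341412 + 0.143236 + 0.481421 = 0.9661

0.9661 bits


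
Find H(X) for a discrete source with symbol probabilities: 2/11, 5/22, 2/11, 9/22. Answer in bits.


H = -sum(p_i * log2(p_i)). Terms: -(2/11)*log2(2/11) = 0.447169; -(5/22)*log2(5/22) = 0.485796; -(2/11)*log2(2/11) = 0.447169; -(9/22)*log2(9/22) = 0.527525. H = 0.447169 + 0.485796 + 0.447169 + 0.527525 = 1.9077

1.9077 bits


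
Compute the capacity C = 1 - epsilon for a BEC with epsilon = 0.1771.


C = 1 - epsilon = 1 - 0.1771 = 0.8229

0.8229 bits


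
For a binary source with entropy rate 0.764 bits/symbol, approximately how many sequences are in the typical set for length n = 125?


log2|A_typical| = nH = 125 * 0.764 = 95.5, so |A_typical| ~ 2^95.5 = 5.602e+28

5.602e+28


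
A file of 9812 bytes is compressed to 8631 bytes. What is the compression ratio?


Ratio = original / compressed = 9812 / 8631 = 1.1368

1.1368


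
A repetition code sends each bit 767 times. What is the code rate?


Rate = k/n = 1/767

1/767


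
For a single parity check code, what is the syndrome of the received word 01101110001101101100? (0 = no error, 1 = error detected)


Syndrome = XOR of all bits = 0 XOR 1 XOR 1 XOR 0 XOR 1 XOR 1 XOR 1 XOR 0 XOR 0 XOR 0 XOR 1 XOR 1 XOR 0 XOR 1 XOR 1 XOR 0 XOR 1 XOR 1 XOR 0 XOR 0 = 1

1
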